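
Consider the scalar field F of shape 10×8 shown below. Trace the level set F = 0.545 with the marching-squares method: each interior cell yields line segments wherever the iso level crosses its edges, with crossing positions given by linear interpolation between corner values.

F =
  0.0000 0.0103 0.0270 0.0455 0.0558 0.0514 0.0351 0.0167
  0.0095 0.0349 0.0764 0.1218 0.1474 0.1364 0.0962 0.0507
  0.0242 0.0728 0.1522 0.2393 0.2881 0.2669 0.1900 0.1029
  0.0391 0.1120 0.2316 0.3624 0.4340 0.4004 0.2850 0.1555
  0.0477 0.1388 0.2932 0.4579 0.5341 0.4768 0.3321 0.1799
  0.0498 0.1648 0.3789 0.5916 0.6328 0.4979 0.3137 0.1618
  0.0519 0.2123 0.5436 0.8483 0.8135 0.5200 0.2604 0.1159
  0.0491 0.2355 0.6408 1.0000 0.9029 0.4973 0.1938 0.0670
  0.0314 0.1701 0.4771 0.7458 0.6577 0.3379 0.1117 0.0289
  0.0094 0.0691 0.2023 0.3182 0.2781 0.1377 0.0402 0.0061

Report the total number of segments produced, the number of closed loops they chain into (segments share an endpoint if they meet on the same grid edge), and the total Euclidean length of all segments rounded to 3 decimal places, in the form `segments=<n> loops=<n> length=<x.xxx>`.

cell (4,2): code 0100 → (4.651,3.000)–(5.000,2.781)
cell (4,3): code 1100 → (4.110,4.000)–(4.651,3.000)
cell (4,4): code 1000 → (5.000,4.651)–(4.110,4.000)
cell (5,2): code 0110 → (5.000,2.781)–(6.000,2.005)
cell (5,4): code 1001 → (6.000,4.915)–(5.000,4.651)
cell (6,1): code 0100 → (6.014,2.000)–(7.000,1.764)
cell (6,2): code 1110 → (6.000,2.005)–(6.014,2.000)
cell (6,4): code 1001 → (7.000,4.882)–(6.000,4.915)
cell (7,1): code 0010 → (7.000,1.764)–(7.585,2.000)
cell (7,2): code 0111 → (7.585,2.000)–(8.000,2.253)
cell (7,4): code 1001 → (8.000,4.352)–(7.000,4.882)
cell (8,2): code 0010 → (8.000,2.253)–(8.470,3.000)
cell (8,3): code 0011 → (8.470,3.000)–(8.297,4.000)
cell (8,4): code 0001 → (8.297,4.000)–(8.000,4.352)
total: 14 segments, chained into 1 closed loop(s), length Σ = 11.587111

segments=14 loops=1 length=11.587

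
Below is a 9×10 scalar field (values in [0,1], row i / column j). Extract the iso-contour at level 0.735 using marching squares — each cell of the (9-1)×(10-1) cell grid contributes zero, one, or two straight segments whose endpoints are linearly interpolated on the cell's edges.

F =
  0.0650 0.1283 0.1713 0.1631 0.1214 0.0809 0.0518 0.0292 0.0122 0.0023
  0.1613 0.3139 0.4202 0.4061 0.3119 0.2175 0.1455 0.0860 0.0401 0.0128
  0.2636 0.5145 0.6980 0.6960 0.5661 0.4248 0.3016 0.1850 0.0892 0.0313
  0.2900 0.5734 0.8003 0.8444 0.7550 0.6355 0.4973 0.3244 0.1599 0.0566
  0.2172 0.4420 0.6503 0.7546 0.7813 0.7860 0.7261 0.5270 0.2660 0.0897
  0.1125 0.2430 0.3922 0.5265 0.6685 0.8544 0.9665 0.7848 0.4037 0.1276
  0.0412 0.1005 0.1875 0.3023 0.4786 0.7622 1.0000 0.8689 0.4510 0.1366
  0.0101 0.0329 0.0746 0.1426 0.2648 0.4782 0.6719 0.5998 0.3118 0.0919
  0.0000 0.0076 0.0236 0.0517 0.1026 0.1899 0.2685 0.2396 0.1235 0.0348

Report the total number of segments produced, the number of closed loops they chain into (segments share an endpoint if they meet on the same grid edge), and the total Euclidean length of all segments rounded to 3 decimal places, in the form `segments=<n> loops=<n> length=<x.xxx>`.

cell (2,1): code 0100 → (2.362,2.000)–(3.000,1.712)
cell (2,2): code 1100 → (2.263,3.000)–(2.362,2.000)
cell (2,3): code 1100 → (2.894,4.000)–(2.263,3.000)
cell (2,4): code 1000 → (3.000,4.167)–(2.894,4.000)
cell (3,1): code 0010 → (3.000,1.712)–(3.435,2.000)
cell (3,2): code 0111 → (3.435,2.000)–(4.000,2.812)
cell (3,4): code 1101 → (3.661,5.000)–(3.000,4.167)
cell (3,5): code 1000 → (4.000,5.851)–(3.661,5.000)
cell (4,2): code 0010 → (4.000,2.812)–(4.086,3.000)
cell (4,3): code 0011 → (4.086,3.000)–(4.410,4.000)
cell (4,4): code 0111 → (4.410,4.000)–(5.000,4.358)
cell (4,5): code 1101 → (4.037,6.000)–(4.000,5.851)
cell (4,6): code 1100 → (4.807,7.000)–(4.037,6.000)
cell (4,7): code 1000 → (5.000,7.131)–(4.807,7.000)
cell (5,4): code 0110 → (5.000,4.358)–(6.000,4.904)
cell (5,7): code 1001 → (6.000,7.320)–(5.000,7.131)
cell (6,4): code 0010 → (6.000,4.904)–(6.096,5.000)
cell (6,5): code 0011 → (6.096,5.000)–(6.808,6.000)
cell (6,6): code 0011 → (6.808,6.000)–(6.498,7.000)
cell (6,7): code 0001 → (6.498,7.000)–(6.000,7.320)
total: 20 segments, chained into 1 closed loop(s), length Σ = 15.331368

segments=20 loops=1 length=15.331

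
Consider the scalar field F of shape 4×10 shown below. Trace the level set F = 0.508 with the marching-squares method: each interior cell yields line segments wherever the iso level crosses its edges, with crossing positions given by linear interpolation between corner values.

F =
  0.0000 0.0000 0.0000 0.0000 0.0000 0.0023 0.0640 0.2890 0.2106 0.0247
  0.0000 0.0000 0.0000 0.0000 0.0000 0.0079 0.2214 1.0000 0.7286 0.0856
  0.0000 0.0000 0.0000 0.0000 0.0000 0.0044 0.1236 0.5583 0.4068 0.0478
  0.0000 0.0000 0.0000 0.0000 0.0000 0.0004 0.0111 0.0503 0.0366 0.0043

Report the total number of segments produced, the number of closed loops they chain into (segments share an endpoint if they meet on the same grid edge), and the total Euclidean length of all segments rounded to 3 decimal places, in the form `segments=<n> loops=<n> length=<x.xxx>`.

segments=8 loops=1 length=5.648

cell (0,6): code 0100 → (0.308,7.000)–(1.000,6.368)
cell (0,7): code 1100 → (0.574,8.000)–(0.308,7.000)
cell (0,8): code 1000 → (1.000,8.343)–(0.574,8.000)
cell (1,6): code 0110 → (1.000,6.368)–(2.000,6.884)
cell (1,7): code 1011 → (2.000,7.332)–(1.686,8.000)
cell (1,8): code 0001 → (1.686,8.000)–(1.000,8.343)
cell (2,6): code 0010 → (2.000,6.884)–(2.099,7.000)
cell (2,7): code 0001 → (2.099,7.000)–(2.000,7.332)
total: 8 segments, chained into 1 closed loop(s), length Σ = 5.647780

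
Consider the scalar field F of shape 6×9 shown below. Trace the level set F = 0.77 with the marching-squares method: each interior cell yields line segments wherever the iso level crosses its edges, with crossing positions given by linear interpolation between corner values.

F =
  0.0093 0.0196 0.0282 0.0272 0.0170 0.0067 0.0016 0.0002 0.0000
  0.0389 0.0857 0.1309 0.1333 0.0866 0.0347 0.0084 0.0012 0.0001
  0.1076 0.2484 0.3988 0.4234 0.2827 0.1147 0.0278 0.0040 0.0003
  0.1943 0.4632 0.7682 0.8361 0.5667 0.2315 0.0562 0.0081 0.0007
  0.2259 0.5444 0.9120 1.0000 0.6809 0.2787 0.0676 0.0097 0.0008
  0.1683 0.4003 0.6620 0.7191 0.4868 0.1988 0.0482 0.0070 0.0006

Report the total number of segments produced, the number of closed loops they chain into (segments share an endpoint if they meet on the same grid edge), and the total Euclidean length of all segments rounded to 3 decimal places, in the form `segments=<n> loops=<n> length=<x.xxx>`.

segments=8 loops=1 length=6.285

cell (2,2): code 0100 → (2.840,3.000)–(3.000,2.027)
cell (2,3): code 1000 → (3.000,3.245)–(2.840,3.000)
cell (3,1): code 0100 → (3.013,2.000)–(4.000,1.614)
cell (3,2): code 1110 → (3.000,2.027)–(3.013,2.000)
cell (3,3): code 1001 → (4.000,3.721)–(3.000,3.245)
cell (4,1): code 0010 → (4.000,1.614)–(4.568,2.000)
cell (4,2): code 0011 → (4.568,2.000)–(4.819,3.000)
cell (4,3): code 0001 → (4.819,3.000)–(4.000,3.721)
total: 8 segments, chained into 1 closed loop(s), length Σ = 6.285238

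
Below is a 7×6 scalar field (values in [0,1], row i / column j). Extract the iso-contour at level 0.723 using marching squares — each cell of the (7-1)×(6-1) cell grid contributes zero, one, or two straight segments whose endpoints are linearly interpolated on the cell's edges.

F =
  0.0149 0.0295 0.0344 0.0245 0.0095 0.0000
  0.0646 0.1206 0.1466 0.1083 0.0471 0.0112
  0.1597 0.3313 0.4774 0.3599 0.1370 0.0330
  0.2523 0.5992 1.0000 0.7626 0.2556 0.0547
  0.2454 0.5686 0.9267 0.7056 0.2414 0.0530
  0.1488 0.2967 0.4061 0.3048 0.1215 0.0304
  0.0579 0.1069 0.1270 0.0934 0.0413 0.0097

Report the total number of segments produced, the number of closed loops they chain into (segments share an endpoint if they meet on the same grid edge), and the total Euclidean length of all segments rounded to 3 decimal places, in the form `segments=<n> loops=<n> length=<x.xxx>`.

segments=8 loops=1 length=5.799

cell (2,1): code 0100 → (2.470,2.000)–(3.000,1.309)
cell (2,2): code 1100 → (2.902,3.000)–(2.470,2.000)
cell (2,3): code 1000 → (3.000,3.078)–(2.902,3.000)
cell (3,1): code 0110 → (3.000,1.309)–(4.000,1.431)
cell (3,2): code 1011 → (4.000,2.921)–(3.695,3.000)
cell (3,3): code 0001 → (3.695,3.000)–(3.000,3.078)
cell (4,1): code 0010 → (4.000,1.431)–(4.391,2.000)
cell (4,2): code 0001 → (4.391,2.000)–(4.000,2.921)
total: 8 segments, chained into 1 closed loop(s), length Σ = 5.798928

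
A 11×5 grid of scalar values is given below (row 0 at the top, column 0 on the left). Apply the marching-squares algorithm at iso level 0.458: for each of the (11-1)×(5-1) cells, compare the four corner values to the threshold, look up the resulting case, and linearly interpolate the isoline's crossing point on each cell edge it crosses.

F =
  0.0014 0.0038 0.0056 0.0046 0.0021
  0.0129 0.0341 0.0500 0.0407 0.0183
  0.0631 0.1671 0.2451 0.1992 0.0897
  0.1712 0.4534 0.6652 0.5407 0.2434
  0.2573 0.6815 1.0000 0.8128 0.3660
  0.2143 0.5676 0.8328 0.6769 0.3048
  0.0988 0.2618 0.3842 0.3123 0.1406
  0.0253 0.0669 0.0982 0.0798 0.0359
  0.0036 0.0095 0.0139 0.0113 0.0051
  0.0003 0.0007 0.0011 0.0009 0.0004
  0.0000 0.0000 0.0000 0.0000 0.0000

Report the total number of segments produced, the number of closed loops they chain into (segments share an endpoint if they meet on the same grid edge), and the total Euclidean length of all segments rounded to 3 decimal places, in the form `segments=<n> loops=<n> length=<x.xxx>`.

segments=12 loops=1 length=10.257

cell (2,1): code 0100 → (2.507,2.000)–(3.000,1.022)
cell (2,2): code 1100 → (2.758,3.000)–(2.507,2.000)
cell (2,3): code 1000 → (3.000,3.278)–(2.758,3.000)
cell (3,0): code 0100 → (3.020,1.000)–(4.000,0.473)
cell (3,1): code 1110 → (3.000,1.022)–(3.020,1.000)
cell (3,3): code 1001 → (4.000,3.794)–(3.000,3.278)
cell (4,0): code 0110 → (4.000,0.473)–(5.000,0.690)
cell (4,3): code 1001 → (5.000,3.588)–(4.000,3.794)
cell (5,0): code 0010 → (5.000,0.690)–(5.358,1.000)
cell (5,1): code 0011 → (5.358,1.000)–(5.835,2.000)
cell (5,2): code 0011 → (5.835,2.000)–(5.600,3.000)
cell (5,3): code 0001 → (5.600,3.000)–(5.000,3.588)
total: 12 segments, chained into 1 closed loop(s), length Σ = 10.256785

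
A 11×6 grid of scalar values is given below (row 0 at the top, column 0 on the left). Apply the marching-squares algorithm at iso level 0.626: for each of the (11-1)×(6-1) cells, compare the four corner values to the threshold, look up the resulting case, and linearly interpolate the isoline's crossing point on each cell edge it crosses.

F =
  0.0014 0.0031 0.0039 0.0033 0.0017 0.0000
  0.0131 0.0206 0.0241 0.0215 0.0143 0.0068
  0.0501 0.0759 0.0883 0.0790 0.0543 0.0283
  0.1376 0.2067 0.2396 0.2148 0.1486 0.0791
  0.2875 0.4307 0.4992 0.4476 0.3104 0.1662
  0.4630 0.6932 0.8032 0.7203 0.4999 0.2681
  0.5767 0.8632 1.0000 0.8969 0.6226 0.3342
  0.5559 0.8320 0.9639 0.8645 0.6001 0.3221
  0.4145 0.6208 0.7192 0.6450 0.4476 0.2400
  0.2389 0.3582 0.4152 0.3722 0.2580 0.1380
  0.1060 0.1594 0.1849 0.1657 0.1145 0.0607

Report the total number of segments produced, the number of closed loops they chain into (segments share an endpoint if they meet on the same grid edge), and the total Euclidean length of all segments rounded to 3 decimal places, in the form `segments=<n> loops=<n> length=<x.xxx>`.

cell (4,0): code 0100 → (4.744,1.000)–(5.000,0.708)
cell (4,1): code 1100 → (4.417,2.000)–(4.744,1.000)
cell (4,2): code 1100 → (4.654,3.000)–(4.417,2.000)
cell (4,3): code 1000 → (5.000,3.428)–(4.654,3.000)
cell (5,0): code 0110 → (5.000,0.708)–(6.000,0.172)
cell (5,3): code 1001 → (6.000,3.988)–(5.000,3.428)
cell (6,0): code 0110 → (6.000,0.172)–(7.000,0.254)
cell (6,3): code 1001 → (7.000,3.902)–(6.000,3.988)
cell (7,0): code 0010 → (7.000,0.254)–(7.975,1.000)
cell (7,1): code 0111 → (7.975,1.000)–(8.000,1.053)
cell (7,3): code 1001 → (8.000,3.096)–(7.000,3.902)
cell (8,1): code 0010 → (8.000,1.053)–(8.307,2.000)
cell (8,2): code 0011 → (8.307,2.000)–(8.070,3.000)
cell (8,3): code 0001 → (8.070,3.000)–(8.000,3.096)
total: 14 segments, chained into 1 closed loop(s), length Σ = 12.018383

segments=14 loops=1 length=12.018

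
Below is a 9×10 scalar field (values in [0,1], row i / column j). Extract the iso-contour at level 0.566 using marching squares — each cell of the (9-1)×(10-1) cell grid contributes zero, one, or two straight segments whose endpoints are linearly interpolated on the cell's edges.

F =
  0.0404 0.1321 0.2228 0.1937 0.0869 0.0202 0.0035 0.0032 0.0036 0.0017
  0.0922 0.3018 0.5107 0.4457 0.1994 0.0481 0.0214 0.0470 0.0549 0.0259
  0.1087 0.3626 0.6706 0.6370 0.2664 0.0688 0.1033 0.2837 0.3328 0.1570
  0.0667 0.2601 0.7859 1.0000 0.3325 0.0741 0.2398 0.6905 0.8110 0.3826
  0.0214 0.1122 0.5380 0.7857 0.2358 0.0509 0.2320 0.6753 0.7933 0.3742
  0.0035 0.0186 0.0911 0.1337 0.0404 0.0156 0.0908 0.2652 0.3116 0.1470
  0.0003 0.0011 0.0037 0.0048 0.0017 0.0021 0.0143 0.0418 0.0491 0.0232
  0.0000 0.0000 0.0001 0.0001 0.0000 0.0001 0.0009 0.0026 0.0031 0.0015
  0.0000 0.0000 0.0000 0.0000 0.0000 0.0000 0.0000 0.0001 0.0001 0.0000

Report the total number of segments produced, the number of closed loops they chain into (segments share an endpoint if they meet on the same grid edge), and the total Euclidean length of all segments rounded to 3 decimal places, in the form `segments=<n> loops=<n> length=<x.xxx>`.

cell (1,1): code 0100 → (1.346,2.000)–(2.000,1.660)
cell (1,2): code 1100 → (1.629,3.000)–(1.346,2.000)
cell (1,3): code 1000 → (2.000,3.192)–(1.629,3.000)
cell (2,1): code 0110 → (2.000,1.660)–(3.000,1.582)
cell (2,3): code 1001 → (3.000,3.650)–(2.000,3.192)
cell (2,6): code 0100 → (2.694,7.000)–(3.000,6.724)
cell (2,7): code 1100 → (2.488,8.000)–(2.694,7.000)
cell (2,8): code 1000 → (3.000,8.572)–(2.488,8.000)
cell (3,1): code 0010 → (3.000,1.582)–(3.887,2.000)
cell (3,2): code 0111 → (3.887,2.000)–(4.000,2.113)
cell (3,3): code 1001 → (4.000,3.400)–(3.000,3.650)
cell (3,6): code 0110 → (3.000,6.724)–(4.000,6.753)
cell (3,8): code 1001 → (4.000,8.542)–(3.000,8.572)
cell (4,2): code 0010 → (4.000,2.113)–(4.337,3.000)
cell (4,3): code 0001 → (4.337,3.000)–(4.000,3.400)
cell (4,6): code 0010 → (4.000,6.753)–(4.267,7.000)
cell (4,7): code 0011 → (4.267,7.000)–(4.472,8.000)
cell (4,8): code 0001 → (4.472,8.000)–(4.000,8.542)
total: 18 segments, chained into 2 closed loop(s), length Σ = 14.245010

segments=18 loops=2 length=14.245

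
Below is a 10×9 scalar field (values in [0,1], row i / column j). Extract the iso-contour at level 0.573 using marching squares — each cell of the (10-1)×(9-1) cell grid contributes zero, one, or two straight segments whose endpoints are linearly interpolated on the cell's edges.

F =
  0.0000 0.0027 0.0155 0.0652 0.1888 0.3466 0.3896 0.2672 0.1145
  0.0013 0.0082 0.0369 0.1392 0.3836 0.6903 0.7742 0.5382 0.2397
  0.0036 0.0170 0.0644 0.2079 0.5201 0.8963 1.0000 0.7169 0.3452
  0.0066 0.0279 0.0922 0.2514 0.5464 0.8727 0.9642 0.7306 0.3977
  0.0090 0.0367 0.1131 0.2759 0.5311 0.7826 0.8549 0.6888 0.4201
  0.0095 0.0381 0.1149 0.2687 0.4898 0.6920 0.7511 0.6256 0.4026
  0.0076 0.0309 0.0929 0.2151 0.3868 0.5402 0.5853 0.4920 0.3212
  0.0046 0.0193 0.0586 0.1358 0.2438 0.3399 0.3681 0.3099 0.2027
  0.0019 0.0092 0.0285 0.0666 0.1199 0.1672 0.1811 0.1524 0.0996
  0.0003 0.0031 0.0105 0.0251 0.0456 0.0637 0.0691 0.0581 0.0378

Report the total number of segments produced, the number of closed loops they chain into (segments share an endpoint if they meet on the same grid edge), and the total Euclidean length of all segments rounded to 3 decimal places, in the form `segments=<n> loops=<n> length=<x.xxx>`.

cell (0,4): code 0100 → (0.659,5.000)–(1.000,4.618)
cell (0,5): code 1100 → (0.477,6.000)–(0.659,5.000)
cell (0,6): code 1000 → (1.000,6.853)–(0.477,6.000)
cell (1,4): code 0110 → (1.000,4.618)–(2.000,4.141)
cell (1,6): code 1101 → (1.195,7.000)–(1.000,6.853)
cell (1,7): code 1000 → (2.000,7.387)–(1.195,7.000)
cell (2,4): code 0110 → (2.000,4.141)–(3.000,4.082)
cell (2,7): code 1001 → (3.000,7.473)–(2.000,7.387)
cell (3,4): code 0110 → (3.000,4.082)–(4.000,4.167)
cell (3,7): code 1001 → (4.000,7.431)–(3.000,7.473)
cell (4,4): code 0110 → (4.000,4.167)–(5.000,4.411)
cell (4,7): code 1001 → (5.000,7.236)–(4.000,7.431)
cell (5,4): code 0010 → (5.000,4.411)–(5.784,5.000)
cell (5,5): code 0111 → (5.784,5.000)–(6.000,5.727)
cell (5,6): code 1011 → (6.000,6.132)–(5.394,7.000)
cell (5,7): code 0001 → (5.394,7.000)–(5.000,7.236)
cell (6,5): code 0010 → (6.000,5.727)–(6.057,6.000)
cell (6,6): code 0001 → (6.057,6.000)–(6.000,6.132)
total: 18 segments, chained into 1 closed loop(s), length Σ = 14.512131

segments=18 loops=1 length=14.512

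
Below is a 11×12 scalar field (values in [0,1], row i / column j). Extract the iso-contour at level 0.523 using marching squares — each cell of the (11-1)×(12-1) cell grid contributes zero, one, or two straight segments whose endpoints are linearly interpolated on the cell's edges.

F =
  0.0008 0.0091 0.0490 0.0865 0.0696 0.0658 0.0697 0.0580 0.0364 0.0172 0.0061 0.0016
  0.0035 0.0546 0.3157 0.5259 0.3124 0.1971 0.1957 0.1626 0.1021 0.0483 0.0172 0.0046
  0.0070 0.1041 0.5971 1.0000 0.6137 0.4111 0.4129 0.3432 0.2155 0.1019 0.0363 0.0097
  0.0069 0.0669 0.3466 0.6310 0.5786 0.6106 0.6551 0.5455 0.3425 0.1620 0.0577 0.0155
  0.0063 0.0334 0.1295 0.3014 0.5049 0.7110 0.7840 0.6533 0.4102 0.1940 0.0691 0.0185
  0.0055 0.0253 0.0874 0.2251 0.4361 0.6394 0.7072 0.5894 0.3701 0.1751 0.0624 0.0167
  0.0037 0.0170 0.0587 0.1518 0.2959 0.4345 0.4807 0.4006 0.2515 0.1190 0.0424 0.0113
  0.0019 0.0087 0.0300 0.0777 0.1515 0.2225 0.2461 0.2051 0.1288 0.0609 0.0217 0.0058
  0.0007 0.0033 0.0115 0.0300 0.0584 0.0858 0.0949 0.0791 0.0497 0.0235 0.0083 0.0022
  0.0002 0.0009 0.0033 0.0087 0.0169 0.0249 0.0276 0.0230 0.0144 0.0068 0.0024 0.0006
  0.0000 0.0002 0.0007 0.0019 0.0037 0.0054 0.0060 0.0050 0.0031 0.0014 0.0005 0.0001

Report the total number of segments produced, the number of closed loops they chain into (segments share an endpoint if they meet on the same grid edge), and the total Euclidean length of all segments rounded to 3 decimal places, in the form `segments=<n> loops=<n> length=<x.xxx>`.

segments=22 loops=1 length=16.044

cell (0,2): code 0100 → (0.993,3.000)–(1.000,2.986)
cell (0,3): code 1000 → (1.000,3.014)–(0.993,3.000)
cell (1,1): code 0100 → (1.737,2.000)–(2.000,1.850)
cell (1,2): code 1110 → (1.000,2.986)–(1.737,2.000)
cell (1,3): code 1101 → (1.699,4.000)–(1.000,3.014)
cell (1,4): code 1000 → (2.000,4.448)–(1.699,4.000)
cell (2,1): code 0010 → (2.000,1.850)–(2.296,2.000)
cell (2,2): code 0111 → (2.296,2.000)–(3.000,2.620)
cell (2,4): code 1101 → (2.561,5.000)–(2.000,4.448)
cell (2,5): code 1100 → (2.455,6.000)–(2.561,5.000)
cell (2,6): code 1100 → (2.889,7.000)–(2.455,6.000)
cell (2,7): code 1000 → (3.000,7.111)–(2.889,7.000)
cell (3,2): code 0010 → (3.000,2.620)–(3.328,3.000)
cell (3,3): code 0011 → (3.328,3.000)–(3.754,4.000)
cell (3,4): code 0111 → (3.754,4.000)–(4.000,4.088)
cell (3,7): code 1001 → (4.000,7.536)–(3.000,7.111)
cell (4,4): code 0110 → (4.000,4.088)–(5.000,4.427)
cell (4,7): code 1001 → (5.000,7.303)–(4.000,7.536)
cell (5,4): code 0010 → (5.000,4.427)–(5.568,5.000)
cell (5,5): code 0011 → (5.568,5.000)–(5.813,6.000)
cell (5,6): code 0011 → (5.813,6.000)–(5.352,7.000)
cell (5,7): code 0001 → (5.352,7.000)–(5.000,7.303)
total: 22 segments, chained into 1 closed loop(s), length Σ = 16.044073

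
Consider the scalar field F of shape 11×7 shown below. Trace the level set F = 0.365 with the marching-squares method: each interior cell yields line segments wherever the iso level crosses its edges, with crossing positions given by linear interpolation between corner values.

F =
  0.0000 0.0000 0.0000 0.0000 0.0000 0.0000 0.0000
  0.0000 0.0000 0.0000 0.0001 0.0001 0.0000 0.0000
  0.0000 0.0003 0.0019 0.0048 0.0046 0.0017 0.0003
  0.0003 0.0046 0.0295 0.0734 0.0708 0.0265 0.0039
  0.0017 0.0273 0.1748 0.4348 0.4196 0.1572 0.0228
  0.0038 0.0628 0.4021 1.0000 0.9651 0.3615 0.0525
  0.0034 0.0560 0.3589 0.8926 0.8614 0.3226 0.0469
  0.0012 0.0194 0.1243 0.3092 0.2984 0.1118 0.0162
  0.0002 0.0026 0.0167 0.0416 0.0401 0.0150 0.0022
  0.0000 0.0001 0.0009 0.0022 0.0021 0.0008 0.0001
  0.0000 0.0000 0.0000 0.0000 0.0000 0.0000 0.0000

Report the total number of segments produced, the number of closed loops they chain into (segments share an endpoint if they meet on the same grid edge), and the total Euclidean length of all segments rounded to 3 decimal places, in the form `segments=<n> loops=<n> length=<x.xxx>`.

segments=12 loops=1 length=9.797

cell (3,2): code 0100 → (3.807,3.000)–(4.000,2.732)
cell (3,3): code 1100 → (3.843,4.000)–(3.807,3.000)
cell (3,4): code 1000 → (4.000,4.208)–(3.843,4.000)
cell (4,1): code 0100 → (4.837,2.000)–(5.000,1.891)
cell (4,2): code 1110 → (4.000,2.732)–(4.837,2.000)
cell (4,4): code 1001 → (5.000,4.994)–(4.000,4.208)
cell (5,1): code 0010 → (5.000,1.891)–(5.859,2.000)
cell (5,2): code 0111 → (5.859,2.000)–(6.000,2.011)
cell (5,4): code 1001 → (6.000,4.921)–(5.000,4.994)
cell (6,2): code 0010 → (6.000,2.011)–(6.904,3.000)
cell (6,3): code 0011 → (6.904,3.000)–(6.882,4.000)
cell (6,4): code 0001 → (6.882,4.000)–(6.000,4.921)
total: 12 segments, chained into 1 closed loop(s), length Σ = 9.797054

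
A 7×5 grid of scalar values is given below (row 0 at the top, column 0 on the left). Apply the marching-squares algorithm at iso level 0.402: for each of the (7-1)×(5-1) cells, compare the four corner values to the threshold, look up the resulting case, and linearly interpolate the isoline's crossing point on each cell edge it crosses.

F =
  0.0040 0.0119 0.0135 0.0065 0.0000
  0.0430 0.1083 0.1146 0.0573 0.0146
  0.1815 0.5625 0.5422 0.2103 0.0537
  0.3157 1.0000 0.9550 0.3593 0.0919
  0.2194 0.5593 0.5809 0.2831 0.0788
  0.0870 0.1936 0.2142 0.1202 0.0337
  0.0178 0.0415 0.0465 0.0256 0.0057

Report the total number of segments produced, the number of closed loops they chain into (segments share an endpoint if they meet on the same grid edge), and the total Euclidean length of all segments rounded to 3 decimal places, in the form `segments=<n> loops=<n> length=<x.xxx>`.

cell (1,0): code 0100 → (1.647,1.000)–(2.000,0.579)
cell (1,1): code 1100 → (1.672,2.000)–(1.647,1.000)
cell (1,2): code 1000 → (2.000,2.422)–(1.672,2.000)
cell (2,0): code 0110 → (2.000,0.579)–(3.000,0.126)
cell (2,2): code 1001 → (3.000,2.928)–(2.000,2.422)
cell (3,0): code 0110 → (3.000,0.126)–(4.000,0.537)
cell (3,2): code 1001 → (4.000,2.601)–(3.000,2.928)
cell (4,0): code 0010 → (4.000,0.537)–(4.430,1.000)
cell (4,1): code 0011 → (4.430,1.000)–(4.488,2.000)
cell (4,2): code 0001 → (4.488,2.000)–(4.000,2.601)
total: 10 segments, chained into 1 closed loop(s), length Σ = 8.844108

segments=10 loops=1 length=8.844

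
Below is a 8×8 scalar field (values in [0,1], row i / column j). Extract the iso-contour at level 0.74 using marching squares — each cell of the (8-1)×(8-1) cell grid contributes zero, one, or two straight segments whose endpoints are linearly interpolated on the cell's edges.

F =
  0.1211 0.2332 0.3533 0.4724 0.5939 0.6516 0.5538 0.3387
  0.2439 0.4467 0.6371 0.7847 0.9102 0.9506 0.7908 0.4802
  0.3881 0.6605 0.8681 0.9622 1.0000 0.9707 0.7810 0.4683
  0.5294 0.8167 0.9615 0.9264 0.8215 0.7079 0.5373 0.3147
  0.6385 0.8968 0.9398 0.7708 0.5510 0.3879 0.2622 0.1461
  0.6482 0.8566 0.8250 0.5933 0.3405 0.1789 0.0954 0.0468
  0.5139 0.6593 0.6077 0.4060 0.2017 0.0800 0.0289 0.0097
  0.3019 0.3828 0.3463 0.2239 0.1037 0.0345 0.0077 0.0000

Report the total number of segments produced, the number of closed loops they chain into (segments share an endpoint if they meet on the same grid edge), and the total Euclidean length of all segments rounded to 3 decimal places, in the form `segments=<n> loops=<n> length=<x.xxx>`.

cell (0,2): code 0100 → (0.857,3.000)–(1.000,2.697)
cell (0,3): code 1100 → (0.462,4.000)–(0.857,3.000)
cell (0,4): code 1100 → (0.296,5.000)–(0.462,4.000)
cell (0,5): code 1100 → (0.786,6.000)–(0.296,5.000)
cell (0,6): code 1000 → (1.000,6.164)–(0.786,6.000)
cell (1,1): code 0100 → (1.445,2.000)–(2.000,1.383)
cell (1,2): code 1110 → (1.000,2.697)–(1.445,2.000)
cell (1,6): code 1001 → (2.000,6.131)–(1.000,6.164)
cell (2,0): code 0100 → (2.509,1.000)–(3.000,0.733)
cell (2,1): code 1110 → (2.000,1.383)–(2.509,1.000)
cell (2,4): code 1011 → (3.000,4.717)–(2.878,5.000)
cell (2,5): code 0011 → (2.878,5.000)–(2.168,6.000)
cell (2,6): code 0001 → (2.168,6.000)–(2.000,6.131)
cell (3,0): code 0110 → (3.000,0.733)–(4.000,0.393)
cell (3,3): code 1011 → (4.000,3.140)–(3.301,4.000)
cell (3,4): code 0001 → (3.301,4.000)–(3.000,4.717)
cell (4,0): code 0110 → (4.000,0.393)–(5.000,0.440)
cell (4,2): code 1011 → (5.000,2.367)–(4.174,3.000)
cell (4,3): code 0001 → (4.174,3.000)–(4.000,3.140)
cell (5,0): code 0010 → (5.000,0.440)–(5.591,1.000)
cell (5,1): code 0011 → (5.591,1.000)–(5.391,2.000)
cell (5,2): code 0001 → (5.391,2.000)–(5.000,2.367)
total: 22 segments, chained into 1 closed loop(s), length Σ = 16.985219

segments=22 loops=1 length=16.985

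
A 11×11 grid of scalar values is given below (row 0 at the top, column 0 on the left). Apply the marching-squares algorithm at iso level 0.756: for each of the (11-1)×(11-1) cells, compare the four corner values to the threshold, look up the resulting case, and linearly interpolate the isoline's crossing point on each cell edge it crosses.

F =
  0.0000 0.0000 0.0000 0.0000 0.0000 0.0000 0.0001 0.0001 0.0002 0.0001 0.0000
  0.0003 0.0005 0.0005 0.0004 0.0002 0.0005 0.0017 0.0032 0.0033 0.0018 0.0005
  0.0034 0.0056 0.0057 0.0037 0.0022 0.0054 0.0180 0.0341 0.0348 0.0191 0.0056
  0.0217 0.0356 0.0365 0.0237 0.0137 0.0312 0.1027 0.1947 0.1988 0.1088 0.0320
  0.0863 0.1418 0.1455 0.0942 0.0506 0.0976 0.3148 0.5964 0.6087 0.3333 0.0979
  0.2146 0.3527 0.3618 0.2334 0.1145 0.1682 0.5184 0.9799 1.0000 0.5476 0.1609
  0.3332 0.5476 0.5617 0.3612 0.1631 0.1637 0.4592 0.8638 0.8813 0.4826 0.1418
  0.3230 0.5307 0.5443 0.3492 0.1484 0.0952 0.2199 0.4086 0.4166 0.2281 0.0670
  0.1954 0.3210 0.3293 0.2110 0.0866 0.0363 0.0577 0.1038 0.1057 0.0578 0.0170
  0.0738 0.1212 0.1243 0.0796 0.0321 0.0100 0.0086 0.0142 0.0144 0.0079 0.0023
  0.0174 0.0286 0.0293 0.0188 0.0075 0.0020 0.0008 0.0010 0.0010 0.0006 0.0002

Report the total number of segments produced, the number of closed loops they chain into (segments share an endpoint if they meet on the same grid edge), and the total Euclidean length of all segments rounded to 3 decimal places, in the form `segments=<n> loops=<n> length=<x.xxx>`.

cell (4,6): code 0100 → (4.416,7.000)–(5.000,6.515)
cell (4,7): code 1100 → (4.376,8.000)–(4.416,7.000)
cell (4,8): code 1000 → (5.000,8.539)–(4.376,8.000)
cell (5,6): code 0110 → (5.000,6.515)–(6.000,6.734)
cell (5,8): code 1001 → (6.000,8.314)–(5.000,8.539)
cell (6,6): code 0010 → (6.000,6.734)–(6.237,7.000)
cell (6,7): code 0011 → (6.237,7.000)–(6.270,8.000)
cell (6,8): code 0001 → (6.270,8.000)–(6.000,8.314)
total: 8 segments, chained into 1 closed loop(s), length Σ = 6.404101

segments=8 loops=1 length=6.404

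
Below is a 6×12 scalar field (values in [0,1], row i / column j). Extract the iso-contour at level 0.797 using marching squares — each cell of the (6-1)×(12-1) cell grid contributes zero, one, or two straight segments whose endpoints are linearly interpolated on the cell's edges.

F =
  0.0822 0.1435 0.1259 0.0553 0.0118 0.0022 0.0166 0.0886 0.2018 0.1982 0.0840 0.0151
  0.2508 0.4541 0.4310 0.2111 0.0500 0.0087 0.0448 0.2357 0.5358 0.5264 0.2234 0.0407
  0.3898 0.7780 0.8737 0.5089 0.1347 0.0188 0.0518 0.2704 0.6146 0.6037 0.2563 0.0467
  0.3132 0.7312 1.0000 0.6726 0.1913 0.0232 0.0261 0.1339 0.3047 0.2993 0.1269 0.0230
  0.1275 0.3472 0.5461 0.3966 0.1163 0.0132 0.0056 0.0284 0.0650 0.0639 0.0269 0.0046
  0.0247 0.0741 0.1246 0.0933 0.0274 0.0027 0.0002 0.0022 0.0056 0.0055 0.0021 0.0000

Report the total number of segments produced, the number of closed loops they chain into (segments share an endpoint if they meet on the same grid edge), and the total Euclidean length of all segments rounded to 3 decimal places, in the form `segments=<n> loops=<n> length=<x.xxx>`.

segments=6 loops=1 length=4.816

cell (1,1): code 0100 → (1.827,2.000)–(2.000,1.199)
cell (1,2): code 1000 → (2.000,2.210)–(1.827,2.000)
cell (2,1): code 0110 → (2.000,1.199)–(3.000,1.245)
cell (2,2): code 1001 → (3.000,2.620)–(2.000,2.210)
cell (3,1): code 0010 → (3.000,1.245)–(3.447,2.000)
cell (3,2): code 0001 → (3.447,2.000)–(3.000,2.620)
total: 6 segments, chained into 1 closed loop(s), length Σ = 4.816393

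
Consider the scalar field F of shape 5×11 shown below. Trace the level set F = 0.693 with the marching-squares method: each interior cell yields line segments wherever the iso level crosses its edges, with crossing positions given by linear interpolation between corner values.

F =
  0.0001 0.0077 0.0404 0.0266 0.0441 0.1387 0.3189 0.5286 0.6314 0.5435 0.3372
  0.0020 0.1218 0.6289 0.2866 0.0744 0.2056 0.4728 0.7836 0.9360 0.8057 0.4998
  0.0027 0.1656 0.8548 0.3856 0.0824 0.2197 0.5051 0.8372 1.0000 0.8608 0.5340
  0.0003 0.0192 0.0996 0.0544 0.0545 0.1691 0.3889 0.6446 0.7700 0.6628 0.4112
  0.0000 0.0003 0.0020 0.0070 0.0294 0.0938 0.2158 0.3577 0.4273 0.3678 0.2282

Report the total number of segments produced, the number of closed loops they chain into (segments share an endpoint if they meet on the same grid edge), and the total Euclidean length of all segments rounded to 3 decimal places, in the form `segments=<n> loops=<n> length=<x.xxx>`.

cell (0,6): code 0100 → (0.645,7.000)–(1.000,6.708)
cell (0,7): code 1100 → (0.202,8.000)–(0.645,7.000)
cell (0,8): code 1100 → (0.570,9.000)–(0.202,8.000)
cell (0,9): code 1000 → (1.000,9.368)–(0.570,9.000)
cell (1,1): code 0100 → (1.284,2.000)–(2.000,1.765)
cell (1,2): code 1000 → (2.000,2.345)–(1.284,2.000)
cell (1,6): code 0110 → (1.000,6.708)–(2.000,6.566)
cell (1,9): code 1001 → (2.000,9.513)–(1.000,9.368)
cell (2,1): code 0010 → (2.000,1.765)–(2.214,2.000)
cell (2,2): code 0001 → (2.214,2.000)–(2.000,2.345)
cell (2,6): code 0010 → (2.000,6.566)–(2.749,7.000)
cell (2,7): code 0111 → (2.749,7.000)–(3.000,7.386)
cell (2,8): code 1011 → (3.000,8.718)–(2.847,9.000)
cell (2,9): code 0001 → (2.847,9.000)–(2.000,9.513)
cell (3,7): code 0010 → (3.000,7.386)–(3.225,8.000)
cell (3,8): code 0001 → (3.225,8.000)–(3.000,8.718)
total: 16 segments, chained into 2 closed loop(s), length Σ = 11.521596

segments=16 loops=2 length=11.522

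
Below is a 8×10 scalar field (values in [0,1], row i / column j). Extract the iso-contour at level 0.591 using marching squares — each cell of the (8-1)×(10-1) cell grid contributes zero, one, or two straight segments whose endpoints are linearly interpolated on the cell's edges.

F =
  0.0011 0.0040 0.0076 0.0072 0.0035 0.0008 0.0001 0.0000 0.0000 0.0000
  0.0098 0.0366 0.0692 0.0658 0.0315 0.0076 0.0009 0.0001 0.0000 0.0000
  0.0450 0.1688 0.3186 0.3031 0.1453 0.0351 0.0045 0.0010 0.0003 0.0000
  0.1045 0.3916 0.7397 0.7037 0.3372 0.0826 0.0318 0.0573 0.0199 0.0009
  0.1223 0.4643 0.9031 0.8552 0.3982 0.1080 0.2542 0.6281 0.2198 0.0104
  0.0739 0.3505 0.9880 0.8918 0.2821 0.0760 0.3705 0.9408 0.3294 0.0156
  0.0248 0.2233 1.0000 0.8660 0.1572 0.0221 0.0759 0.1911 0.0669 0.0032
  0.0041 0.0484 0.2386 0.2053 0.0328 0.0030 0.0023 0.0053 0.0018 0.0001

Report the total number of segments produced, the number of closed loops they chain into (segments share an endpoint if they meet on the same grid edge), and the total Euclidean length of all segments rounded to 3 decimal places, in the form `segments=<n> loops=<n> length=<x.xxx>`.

segments=18 loops=2 length=14.369

cell (2,1): code 0100 → (2.647,2.000)–(3.000,1.573)
cell (2,2): code 1100 → (2.719,3.000)–(2.647,2.000)
cell (2,3): code 1000 → (3.000,3.308)–(2.719,3.000)
cell (3,1): code 0110 → (3.000,1.573)–(4.000,1.289)
cell (3,3): code 1001 → (4.000,3.578)–(3.000,3.308)
cell (3,6): code 0100 → (3.935,7.000)–(4.000,6.901)
cell (3,7): code 1000 → (4.000,7.091)–(3.935,7.000)
cell (4,1): code 0110 → (4.000,1.289)–(5.000,1.377)
cell (4,3): code 1001 → (5.000,3.493)–(4.000,3.578)
cell (4,6): code 0110 → (4.000,6.901)–(5.000,6.387)
cell (4,7): code 1001 → (5.000,7.572)–(4.000,7.091)
cell (5,1): code 0110 → (5.000,1.377)–(6.000,1.473)
cell (5,3): code 1001 → (6.000,3.388)–(5.000,3.493)
cell (5,6): code 0010 → (5.000,6.387)–(5.467,7.000)
cell (5,7): code 0001 → (5.467,7.000)–(5.000,7.572)
cell (6,1): code 0010 → (6.000,1.473)–(6.537,2.000)
cell (6,2): code 0011 → (6.537,2.000)–(6.416,3.000)
cell (6,3): code 0001 → (6.416,3.000)–(6.000,3.388)
total: 18 segments, chained into 2 closed loop(s), length Σ = 14.368759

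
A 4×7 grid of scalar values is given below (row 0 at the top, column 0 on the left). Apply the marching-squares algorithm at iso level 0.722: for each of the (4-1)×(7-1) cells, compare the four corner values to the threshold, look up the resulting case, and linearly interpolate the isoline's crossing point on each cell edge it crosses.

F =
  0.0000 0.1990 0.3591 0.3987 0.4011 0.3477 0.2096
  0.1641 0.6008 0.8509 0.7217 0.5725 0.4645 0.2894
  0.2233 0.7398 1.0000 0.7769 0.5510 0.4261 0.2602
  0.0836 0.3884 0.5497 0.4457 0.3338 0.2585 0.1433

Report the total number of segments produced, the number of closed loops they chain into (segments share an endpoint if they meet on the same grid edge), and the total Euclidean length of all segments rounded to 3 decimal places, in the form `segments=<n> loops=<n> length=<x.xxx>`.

cell (0,1): code 0100 → (0.738,2.000)–(1.000,1.485)
cell (0,2): code 1000 → (1.000,2.998)–(0.738,2.000)
cell (1,0): code 0100 → (1.872,1.000)–(2.000,0.966)
cell (1,1): code 1110 → (1.000,1.485)–(1.872,1.000)
cell (1,2): code 1101 → (1.005,3.000)–(1.000,2.998)
cell (1,3): code 1000 → (2.000,3.243)–(1.005,3.000)
cell (2,0): code 0010 → (2.000,0.966)–(2.051,1.000)
cell (2,1): code 0011 → (2.051,1.000)–(2.617,2.000)
cell (2,2): code 0011 → (2.617,2.000)–(2.166,3.000)
cell (2,3): code 0001 → (2.166,3.000)–(2.000,3.243)
total: 10 segments, chained into 1 closed loop(s), length Σ = 6.371758

segments=10 loops=1 length=6.372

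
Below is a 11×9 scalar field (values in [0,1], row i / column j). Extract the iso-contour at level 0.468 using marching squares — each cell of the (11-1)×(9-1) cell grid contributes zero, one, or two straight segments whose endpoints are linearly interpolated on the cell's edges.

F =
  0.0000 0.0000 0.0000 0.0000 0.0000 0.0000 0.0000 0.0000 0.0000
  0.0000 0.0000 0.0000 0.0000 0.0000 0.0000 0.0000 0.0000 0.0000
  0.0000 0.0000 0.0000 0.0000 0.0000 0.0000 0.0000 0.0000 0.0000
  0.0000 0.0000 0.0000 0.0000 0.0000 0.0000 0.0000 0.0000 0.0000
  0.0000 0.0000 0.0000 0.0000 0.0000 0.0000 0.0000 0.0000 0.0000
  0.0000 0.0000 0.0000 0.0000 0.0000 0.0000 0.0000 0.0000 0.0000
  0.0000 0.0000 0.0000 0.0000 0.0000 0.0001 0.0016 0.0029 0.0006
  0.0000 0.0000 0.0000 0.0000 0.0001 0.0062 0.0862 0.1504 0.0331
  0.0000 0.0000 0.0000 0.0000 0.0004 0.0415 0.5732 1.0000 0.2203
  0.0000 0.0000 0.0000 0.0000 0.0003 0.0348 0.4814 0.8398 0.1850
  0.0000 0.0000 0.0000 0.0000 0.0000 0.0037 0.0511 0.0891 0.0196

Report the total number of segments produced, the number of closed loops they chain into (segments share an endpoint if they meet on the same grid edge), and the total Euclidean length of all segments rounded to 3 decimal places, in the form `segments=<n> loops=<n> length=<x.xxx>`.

segments=8 loops=1 length=6.220

cell (7,5): code 0100 → (7.784,6.000)–(8.000,5.802)
cell (7,6): code 1100 → (7.374,7.000)–(7.784,6.000)
cell (7,7): code 1000 → (8.000,7.682)–(7.374,7.000)
cell (8,5): code 0110 → (8.000,5.802)–(9.000,5.970)
cell (8,7): code 1001 → (9.000,7.568)–(8.000,7.682)
cell (9,5): code 0010 → (9.000,5.970)–(9.031,6.000)
cell (9,6): code 0011 → (9.031,6.000)–(9.495,7.000)
cell (9,7): code 0001 → (9.495,7.000)–(9.000,7.568)
total: 8 segments, chained into 1 closed loop(s), length Σ = 6.219560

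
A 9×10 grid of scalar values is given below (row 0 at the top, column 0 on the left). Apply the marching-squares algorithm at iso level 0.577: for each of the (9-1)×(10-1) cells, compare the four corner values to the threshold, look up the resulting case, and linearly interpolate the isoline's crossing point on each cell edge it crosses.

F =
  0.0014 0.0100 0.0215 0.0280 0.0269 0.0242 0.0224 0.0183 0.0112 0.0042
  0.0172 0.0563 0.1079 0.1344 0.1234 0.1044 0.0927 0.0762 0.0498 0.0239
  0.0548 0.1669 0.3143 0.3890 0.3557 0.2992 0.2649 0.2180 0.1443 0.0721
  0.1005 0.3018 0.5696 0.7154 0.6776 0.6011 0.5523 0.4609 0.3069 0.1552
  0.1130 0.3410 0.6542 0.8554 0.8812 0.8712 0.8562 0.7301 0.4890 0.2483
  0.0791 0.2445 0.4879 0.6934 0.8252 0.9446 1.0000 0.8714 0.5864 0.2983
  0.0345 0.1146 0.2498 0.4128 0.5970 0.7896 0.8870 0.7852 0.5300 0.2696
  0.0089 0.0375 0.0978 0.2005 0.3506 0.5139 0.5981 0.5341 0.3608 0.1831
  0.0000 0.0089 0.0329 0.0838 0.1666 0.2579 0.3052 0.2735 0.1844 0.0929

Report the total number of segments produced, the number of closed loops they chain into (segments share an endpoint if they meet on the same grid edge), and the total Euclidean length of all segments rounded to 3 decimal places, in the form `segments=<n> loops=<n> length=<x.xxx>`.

segments=24 loops=1 length=16.714

cell (2,2): code 0100 → (2.576,3.000)–(3.000,2.051)
cell (2,3): code 1100 → (2.687,4.000)–(2.576,3.000)
cell (2,4): code 1100 → (2.920,5.000)–(2.687,4.000)
cell (2,5): code 1000 → (3.000,5.494)–(2.920,5.000)
cell (3,1): code 0100 → (3.087,2.000)–(4.000,1.754)
cell (3,2): code 1110 → (3.000,2.051)–(3.087,2.000)
cell (3,5): code 1101 → (3.081,6.000)–(3.000,5.494)
cell (3,6): code 1100 → (3.431,7.000)–(3.081,6.000)
cell (3,7): code 1000 → (4.000,7.635)–(3.431,7.000)
cell (4,1): code 0010 → (4.000,1.754)–(4.464,2.000)
cell (4,2): code 0111 → (4.464,2.000)–(5.000,2.434)
cell (4,7): code 1101 → (4.903,8.000)–(4.000,7.635)
cell (4,8): code 1000 → (5.000,8.033)–(4.903,8.000)
cell (5,2): code 0010 → (5.000,2.434)–(5.415,3.000)
cell (5,3): code 0111 → (5.415,3.000)–(6.000,3.891)
cell (5,7): code 1011 → (6.000,7.816)–(5.167,8.000)
cell (5,8): code 0001 → (5.167,8.000)–(5.000,8.033)
cell (6,3): code 0010 → (6.000,3.891)–(6.081,4.000)
cell (6,4): code 0011 → (6.081,4.000)–(6.771,5.000)
cell (6,5): code 0111 → (6.771,5.000)–(7.000,5.749)
cell (6,6): code 1011 → (7.000,6.330)–(6.829,7.000)
cell (6,7): code 0001 → (6.829,7.000)–(6.000,7.816)
cell (7,5): code 0010 → (7.000,5.749)–(7.072,6.000)
cell (7,6): code 0001 → (7.072,6.000)–(7.000,6.330)
total: 24 segments, chained into 1 closed loop(s), length Σ = 16.713811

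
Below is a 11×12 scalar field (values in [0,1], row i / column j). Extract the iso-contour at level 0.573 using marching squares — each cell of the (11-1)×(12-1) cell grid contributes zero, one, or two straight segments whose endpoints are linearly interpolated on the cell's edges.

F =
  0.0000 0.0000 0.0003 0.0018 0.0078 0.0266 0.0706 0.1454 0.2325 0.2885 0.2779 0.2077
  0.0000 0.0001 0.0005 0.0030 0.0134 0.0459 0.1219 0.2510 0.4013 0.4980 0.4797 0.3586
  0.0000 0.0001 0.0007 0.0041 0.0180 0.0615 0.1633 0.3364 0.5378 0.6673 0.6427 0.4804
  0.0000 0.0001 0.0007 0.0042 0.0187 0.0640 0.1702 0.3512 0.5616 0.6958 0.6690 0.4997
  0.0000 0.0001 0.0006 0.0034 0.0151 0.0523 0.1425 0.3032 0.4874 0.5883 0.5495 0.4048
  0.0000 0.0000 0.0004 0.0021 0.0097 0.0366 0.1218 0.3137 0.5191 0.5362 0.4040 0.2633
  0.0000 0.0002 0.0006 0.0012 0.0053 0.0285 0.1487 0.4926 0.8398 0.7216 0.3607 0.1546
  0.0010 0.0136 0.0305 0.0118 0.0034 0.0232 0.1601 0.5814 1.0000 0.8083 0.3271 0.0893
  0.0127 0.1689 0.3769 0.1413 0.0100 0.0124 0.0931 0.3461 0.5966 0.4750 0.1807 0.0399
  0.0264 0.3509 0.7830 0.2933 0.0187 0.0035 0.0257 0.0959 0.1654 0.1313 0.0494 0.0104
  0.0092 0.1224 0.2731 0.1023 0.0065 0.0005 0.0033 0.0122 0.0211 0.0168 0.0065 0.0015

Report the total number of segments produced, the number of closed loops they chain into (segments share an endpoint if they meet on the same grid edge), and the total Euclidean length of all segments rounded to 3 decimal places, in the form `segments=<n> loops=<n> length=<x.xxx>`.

segments=26 loops=3 length=19.331

cell (1,8): code 0100 → (1.443,9.000)–(2.000,8.272)
cell (1,9): code 1100 → (1.572,10.000)–(1.443,9.000)
cell (1,10): code 1000 → (2.000,10.429)–(1.572,10.000)
cell (2,8): code 0110 → (2.000,8.272)–(3.000,8.085)
cell (2,10): code 1001 → (3.000,10.567)–(2.000,10.429)
cell (3,8): code 0110 → (3.000,8.085)–(4.000,8.848)
cell (3,9): code 1011 → (4.000,9.394)–(3.803,10.000)
cell (3,10): code 0001 → (3.803,10.000)–(3.000,10.567)
cell (4,8): code 0010 → (4.000,8.848)–(4.294,9.000)
cell (4,9): code 0001 → (4.294,9.000)–(4.000,9.394)
cell (5,7): code 0100 → (5.168,8.000)–(6.000,7.232)
cell (5,8): code 1100 → (5.198,9.000)–(5.168,8.000)
cell (5,9): code 1000 → (6.000,9.412)–(5.198,9.000)
cell (6,6): code 0100 → (6.905,7.000)–(7.000,6.980)
cell (6,7): code 1110 → (6.000,7.232)–(6.905,7.000)
cell (6,9): code 1001 → (7.000,9.489)–(6.000,9.412)
cell (7,6): code 0010 → (7.000,6.980)–(7.036,7.000)
cell (7,7): code 0111 → (7.036,7.000)–(8.000,7.906)
cell (7,8): code 1011 → (8.000,8.194)–(7.706,9.000)
cell (7,9): code 0001 → (7.706,9.000)–(7.000,9.489)
cell (8,1): code 0100 → (8.483,2.000)–(9.000,1.514)
cell (8,2): code 1000 → (9.000,2.429)–(8.483,2.000)
cell (8,7): code 0010 → (8.000,7.906)–(8.055,8.000)
cell (8,8): code 0001 → (8.055,8.000)–(8.000,8.194)
cell (9,1): code 0010 → (9.000,1.514)–(9.412,2.000)
cell (9,2): code 0001 → (9.412,2.000)–(9.000,2.429)
total: 26 segments, chained into 3 closed loop(s), length Σ = 19.330732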